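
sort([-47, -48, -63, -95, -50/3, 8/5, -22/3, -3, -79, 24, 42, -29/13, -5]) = [-95, -79, -63, -48, -47, -50/3, -22/3, -5, -3, -29/13, 8/5, 24, 42]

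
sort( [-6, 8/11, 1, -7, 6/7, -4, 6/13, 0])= [-7, -6, -4, 0, 6/13, 8/11, 6/7, 1]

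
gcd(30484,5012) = 4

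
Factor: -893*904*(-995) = 2^3*5^1*19^1*47^1*113^1*199^1 = 803235640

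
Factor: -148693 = -1*148693^1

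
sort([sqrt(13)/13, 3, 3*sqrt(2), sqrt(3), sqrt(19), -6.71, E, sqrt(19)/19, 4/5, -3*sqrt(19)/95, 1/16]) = [-6.71, -3*sqrt(19)/95, 1/16, sqrt(19)/19, sqrt(13)/13, 4/5, sqrt(3), E, 3, 3*sqrt(2), sqrt(19)]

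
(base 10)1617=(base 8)3121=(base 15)72c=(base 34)1dj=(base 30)1nr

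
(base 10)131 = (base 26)51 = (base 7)245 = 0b10000011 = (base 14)95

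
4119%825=819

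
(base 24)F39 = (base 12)5069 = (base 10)8721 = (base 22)I09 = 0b10001000010001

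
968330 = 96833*10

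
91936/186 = 45968/93 ≈ 494.28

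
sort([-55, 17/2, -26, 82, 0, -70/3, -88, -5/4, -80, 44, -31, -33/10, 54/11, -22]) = [-88, -80, -55, -31, -26, -70/3, -22, -33/10, -5/4, 0, 54/11, 17/2, 44, 82]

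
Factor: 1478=2^1 * 739^1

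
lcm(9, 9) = 9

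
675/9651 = 225/3217 ≈ 0.0699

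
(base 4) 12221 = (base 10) 425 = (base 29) ej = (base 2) 110101001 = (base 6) 1545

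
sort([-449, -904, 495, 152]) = [-904, -449, 152, 495]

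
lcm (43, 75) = 3225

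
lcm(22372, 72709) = 290836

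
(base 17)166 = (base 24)gd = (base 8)615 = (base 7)1105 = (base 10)397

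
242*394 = 95348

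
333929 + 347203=681132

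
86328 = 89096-2768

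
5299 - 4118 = 1181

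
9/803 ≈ 0.0112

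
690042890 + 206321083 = 896363973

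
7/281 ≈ 0.0249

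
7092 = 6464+628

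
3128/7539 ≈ 0.415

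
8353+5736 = 14089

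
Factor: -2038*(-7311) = 2^1*3^1*1019^1*2437^1 = 14899818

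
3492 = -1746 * (-2)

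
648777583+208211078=856988661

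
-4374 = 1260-5634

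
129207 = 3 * 43069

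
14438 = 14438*1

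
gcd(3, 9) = 3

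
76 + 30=106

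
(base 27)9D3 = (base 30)7KF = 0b1101100000011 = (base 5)210130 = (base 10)6915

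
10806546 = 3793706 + 7012840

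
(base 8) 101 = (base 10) 65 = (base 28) 29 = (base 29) 27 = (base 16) 41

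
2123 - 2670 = -547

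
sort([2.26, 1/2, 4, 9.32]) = [1/2, 2.26, 4, 9.32]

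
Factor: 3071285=5^1 * 7^1 * 87751^1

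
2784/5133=32/59 ≈ 0.542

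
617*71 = 43807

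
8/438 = 4/219≈0.0183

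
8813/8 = 1101 + 5/8 ≈ 1101.63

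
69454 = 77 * 902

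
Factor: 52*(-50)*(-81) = 2^3*3^4*5^2*13^1 = 210600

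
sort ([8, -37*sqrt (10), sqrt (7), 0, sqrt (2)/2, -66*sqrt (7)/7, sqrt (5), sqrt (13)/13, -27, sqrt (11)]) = [-37*sqrt (10), -27, -66*sqrt (7)/7, 0, sqrt (13)/13, sqrt (2)/2, sqrt (5), sqrt (7), sqrt (11), 8]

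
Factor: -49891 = -1*49891^1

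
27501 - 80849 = -53348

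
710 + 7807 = 8517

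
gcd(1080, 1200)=120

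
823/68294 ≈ 0.0121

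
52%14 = 10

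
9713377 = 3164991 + 6548386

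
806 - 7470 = -6664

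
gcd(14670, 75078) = 18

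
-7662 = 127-7789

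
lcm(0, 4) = 0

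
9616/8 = 1202 = 1202.00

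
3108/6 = 518 = 518.00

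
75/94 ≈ 0.798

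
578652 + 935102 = 1513754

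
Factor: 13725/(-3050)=-1*2^(-1)*3^2=-9/2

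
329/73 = 4+37/73 ≈ 4.51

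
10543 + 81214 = 91757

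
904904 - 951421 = -46517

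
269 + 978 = 1247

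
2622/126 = 20 + 17/21 ≈ 20.81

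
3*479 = 1437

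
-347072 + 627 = -346445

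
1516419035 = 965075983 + 551343052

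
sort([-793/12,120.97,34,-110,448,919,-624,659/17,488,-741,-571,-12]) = [-741,-624,-571,-110,-793/12,-12,34,659/17,120.97,448,488,919]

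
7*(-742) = -5194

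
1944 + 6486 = 8430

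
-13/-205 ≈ 0.0634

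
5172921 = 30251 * 171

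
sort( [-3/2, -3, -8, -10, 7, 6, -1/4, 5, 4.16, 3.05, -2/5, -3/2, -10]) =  [-10, -10, -8, -3, -3/2, -3/2, -2/5, -1/4, 3.05, 4.16, 5, 6, 7]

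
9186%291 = 165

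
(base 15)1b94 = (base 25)9ee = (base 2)1011101100101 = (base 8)13545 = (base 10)5989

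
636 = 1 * 636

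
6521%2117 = 170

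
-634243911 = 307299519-941543430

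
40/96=5/12 ≈ 0.417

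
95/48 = 1 + 47/48≈1.98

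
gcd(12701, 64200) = 1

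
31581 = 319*99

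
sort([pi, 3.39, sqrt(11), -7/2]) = [-7/2, pi, sqrt(11), 3.39]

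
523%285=238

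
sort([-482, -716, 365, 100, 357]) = [-716, -482, 100, 357, 365]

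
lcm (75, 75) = 75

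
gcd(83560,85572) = 4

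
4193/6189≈0.677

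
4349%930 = 629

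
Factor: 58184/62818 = 2^2 * 7^(-1) * 641^(-1) * 1039^1 = 4156/4487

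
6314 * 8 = 50512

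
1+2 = 3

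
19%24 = 19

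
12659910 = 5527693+7132217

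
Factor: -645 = -1 * 3^1 * 5^1 * 43^1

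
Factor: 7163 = 13^1 * 19^1 * 29^1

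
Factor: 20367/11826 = 2^(-1) * 3^(-2) * 31^1 = 31/18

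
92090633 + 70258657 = 162349290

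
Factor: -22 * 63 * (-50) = 2^2 * 3^2 * 5^2 * 7^1 * 11^1 = 69300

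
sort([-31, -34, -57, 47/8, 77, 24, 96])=[-57, -34, -31, 47/8, 24, 77, 96]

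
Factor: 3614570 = 2^1 * 5^1 * 181^1 * 1997^1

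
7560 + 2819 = 10379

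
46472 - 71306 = -24834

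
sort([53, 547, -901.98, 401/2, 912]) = [-901.98, 53, 401/2, 547, 912]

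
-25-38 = -63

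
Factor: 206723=11^1 * 18793^1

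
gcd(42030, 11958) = 6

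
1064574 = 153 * 6958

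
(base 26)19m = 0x3a4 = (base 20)26c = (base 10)932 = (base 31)u2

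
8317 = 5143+3174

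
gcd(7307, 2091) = 1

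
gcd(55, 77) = 11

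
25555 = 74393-48838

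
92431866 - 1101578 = 91330288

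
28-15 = 13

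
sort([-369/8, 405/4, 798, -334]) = [-334, -369/8, 405/4, 798]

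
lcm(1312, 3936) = 3936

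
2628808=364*7222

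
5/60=1/12 ≈ 0.0833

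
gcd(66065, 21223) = 1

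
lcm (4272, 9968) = 29904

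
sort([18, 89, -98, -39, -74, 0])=[-98, -74, -39, 0, 18, 89]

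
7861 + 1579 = 9440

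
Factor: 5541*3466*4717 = 2^1*3^1*53^1*89^1*1733^1*1847^1 = 90590485002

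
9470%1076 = 862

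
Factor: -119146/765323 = -1*2^1*13^(-1)*17^(-1)*41^1*1453^1*3463^(-1)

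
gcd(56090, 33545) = 5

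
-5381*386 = -2077066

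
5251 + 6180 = 11431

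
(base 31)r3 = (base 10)840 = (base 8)1510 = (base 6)3520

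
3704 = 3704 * 1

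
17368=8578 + 8790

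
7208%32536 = 7208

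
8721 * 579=5049459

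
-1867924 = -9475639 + 7607715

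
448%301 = 147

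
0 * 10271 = 0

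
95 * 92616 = 8798520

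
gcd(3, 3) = 3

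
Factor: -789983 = -1 * 113^1 * 6991^1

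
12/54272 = 3/13568 ≈ 0.000221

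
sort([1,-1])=[-1,1]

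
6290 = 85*74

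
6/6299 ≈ 0.000953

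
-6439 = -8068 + 1629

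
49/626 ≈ 0.0783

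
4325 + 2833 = 7158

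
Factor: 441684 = 2^2*3^2*12269^1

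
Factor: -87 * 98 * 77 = -1 * 2^1 * 3^1 * 7^3 * 11^1 * 29^1 = -656502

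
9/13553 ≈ 0.000664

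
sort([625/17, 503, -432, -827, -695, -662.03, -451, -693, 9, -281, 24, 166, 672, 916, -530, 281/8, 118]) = [-827, -695, -693, -662.03, -530, -451, -432, -281, 9, 24, 281/8, 625/17, 118, 166, 503, 672, 916]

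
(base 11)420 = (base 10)506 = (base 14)282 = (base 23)m0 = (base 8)772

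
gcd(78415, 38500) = 5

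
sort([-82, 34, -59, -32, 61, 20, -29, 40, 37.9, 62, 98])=[-82, -59, -32, -29, 20, 34, 37.9, 40, 61, 62, 98]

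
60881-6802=54079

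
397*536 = 212792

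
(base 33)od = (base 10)805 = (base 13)49c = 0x325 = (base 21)1h7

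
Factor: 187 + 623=2^1*3^4*5^1=810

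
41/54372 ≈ 0.000754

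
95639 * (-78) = -7459842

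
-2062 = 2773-4835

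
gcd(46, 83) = 1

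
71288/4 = 17822 = 17822.00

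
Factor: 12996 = 2^2 * 3^2 * 19^2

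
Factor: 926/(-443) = -1 * 2^1 * 443^(-1) * 463^1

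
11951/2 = 5975 + 1/2 = 5975.50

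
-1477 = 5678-7155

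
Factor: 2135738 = 2^1*11^1*193^1*503^1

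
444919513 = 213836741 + 231082772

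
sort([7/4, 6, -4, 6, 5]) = [-4, 7/4, 5, 6, 6]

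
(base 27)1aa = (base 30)13j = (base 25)1f9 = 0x3f1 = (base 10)1009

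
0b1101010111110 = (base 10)6846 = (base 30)7i6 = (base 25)anl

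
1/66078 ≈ 0.0000151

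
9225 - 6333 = 2892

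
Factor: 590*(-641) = -1*2^1*5^1*59^1*641^1 = -378190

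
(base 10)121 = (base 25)4l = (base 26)4h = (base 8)171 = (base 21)5g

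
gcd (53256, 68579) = 7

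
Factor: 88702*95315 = 2^1*5^1*11^1*1733^1*44351^1 = 8454631130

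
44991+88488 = 133479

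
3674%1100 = 374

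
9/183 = 3/61 ≈ 0.0492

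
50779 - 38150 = 12629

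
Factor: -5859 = -1 * 3^3 * 7^1 * 31^1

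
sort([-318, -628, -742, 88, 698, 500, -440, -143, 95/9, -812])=[-812, -742, -628, -440, -318, -143, 95/9, 88, 500, 698]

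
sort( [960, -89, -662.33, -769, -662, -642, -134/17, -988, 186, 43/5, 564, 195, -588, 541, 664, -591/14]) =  [-988, -769, -662.33, -662, -642, -588, -89, -591/14, -134/17, 43/5, 186, 195, 541, 564, 664, 960]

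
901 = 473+428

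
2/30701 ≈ 0.0000651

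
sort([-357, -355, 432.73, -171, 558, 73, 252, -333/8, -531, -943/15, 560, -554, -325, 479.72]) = [-554, -531, -357, -355, -325, -171, -943/15, -333/8, 73, 252, 432.73, 479.72, 558, 560]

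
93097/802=116 + 65/802 ≈ 116.08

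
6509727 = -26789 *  (-243)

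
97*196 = 19012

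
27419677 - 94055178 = -66635501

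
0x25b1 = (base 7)40063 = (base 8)22661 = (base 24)gi1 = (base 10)9649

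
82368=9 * 9152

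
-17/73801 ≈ -0.000230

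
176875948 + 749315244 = 926191192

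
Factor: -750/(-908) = 2^(-1) * 3^1 * 5^3 * 227^(-1) = 375/454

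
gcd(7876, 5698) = 22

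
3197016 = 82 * 38988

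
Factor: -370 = -1 * 2^1 * 5^1 * 37^1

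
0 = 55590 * 0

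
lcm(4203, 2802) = 8406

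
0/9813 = 0 = 0.00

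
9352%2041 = 1188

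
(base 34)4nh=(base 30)60n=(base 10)5423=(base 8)12457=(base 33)4wb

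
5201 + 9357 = 14558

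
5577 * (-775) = -4322175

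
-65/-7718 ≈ 0.00842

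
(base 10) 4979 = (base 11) 3817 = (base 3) 20211102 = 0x1373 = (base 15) 171e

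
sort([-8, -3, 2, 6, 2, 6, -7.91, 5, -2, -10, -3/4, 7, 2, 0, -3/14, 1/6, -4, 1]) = [-10, -8, -7.91, -4, -3, -2, -3/4, -3/14, 0, 1/6, 1, 2, 2, 2, 5, 6, 6, 7]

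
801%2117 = 801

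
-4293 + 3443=-850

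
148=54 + 94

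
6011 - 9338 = -3327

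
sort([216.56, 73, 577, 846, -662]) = [-662, 73, 216.56, 577, 846]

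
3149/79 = 39 + 68/79 ≈ 39.86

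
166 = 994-828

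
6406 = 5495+911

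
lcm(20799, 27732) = 83196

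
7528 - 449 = 7079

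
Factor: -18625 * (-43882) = 2^1 * 5^3 * 37^1 * 149^1 * 593^1 = 817302250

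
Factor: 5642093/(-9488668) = -1*2^(-2)*7^(-1)*31^1*37^1*109^(-1)*3109^(-1)*4919^1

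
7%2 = 1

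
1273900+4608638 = 5882538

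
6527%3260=7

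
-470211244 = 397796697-868007941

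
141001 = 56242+84759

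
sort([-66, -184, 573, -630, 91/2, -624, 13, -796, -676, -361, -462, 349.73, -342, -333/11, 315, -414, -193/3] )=[-796, -676, -630, -624, -462, -414, -361, -342, -184, -66, -193/3, -333/11, 13, 91/2, 315, 349.73, 573] 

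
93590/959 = 13370/137 ≈ 97.59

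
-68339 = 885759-954098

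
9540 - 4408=5132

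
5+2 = 7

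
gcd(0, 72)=72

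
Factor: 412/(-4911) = -1*2^2*3^(-1)*103^1*1637^(-1)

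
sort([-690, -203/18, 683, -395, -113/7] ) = [-690, -395, -113/7, -203/18, 683] 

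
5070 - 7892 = -2822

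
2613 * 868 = 2268084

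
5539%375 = 289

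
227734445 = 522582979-294848534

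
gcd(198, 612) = 18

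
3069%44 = 33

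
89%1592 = 89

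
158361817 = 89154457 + 69207360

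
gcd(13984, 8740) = 1748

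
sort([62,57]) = [57,62]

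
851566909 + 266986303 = 1118553212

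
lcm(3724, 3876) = 189924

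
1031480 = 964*1070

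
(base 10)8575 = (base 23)g4j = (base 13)3b98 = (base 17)1cb7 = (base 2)10000101111111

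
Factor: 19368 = 2^3*3^2*269^1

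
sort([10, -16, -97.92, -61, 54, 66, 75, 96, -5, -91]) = [-97.92, -91, -61, -16, -5, 10, 54, 66, 75, 96]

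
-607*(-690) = 418830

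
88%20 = 8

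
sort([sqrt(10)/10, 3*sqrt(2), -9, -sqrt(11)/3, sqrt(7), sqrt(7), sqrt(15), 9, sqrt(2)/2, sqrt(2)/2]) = [-9, -sqrt(11)/3, sqrt(10)/10, sqrt(2)/2, sqrt(2)/2, sqrt(7), sqrt(7), sqrt(15), 3*sqrt(2), 9]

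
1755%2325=1755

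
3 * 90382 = 271146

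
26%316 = 26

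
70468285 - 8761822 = 61706463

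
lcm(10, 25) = 50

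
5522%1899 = 1724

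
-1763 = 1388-3151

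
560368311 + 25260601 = 585628912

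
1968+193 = 2161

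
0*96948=0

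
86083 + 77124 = 163207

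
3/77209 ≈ 0.0000389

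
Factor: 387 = 3^2*43^1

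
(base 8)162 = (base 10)114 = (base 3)11020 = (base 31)3l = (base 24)4i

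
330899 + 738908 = 1069807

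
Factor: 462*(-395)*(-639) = 2^1*3^3*5^1*7^1*11^1*71^1*79^1 = 116611110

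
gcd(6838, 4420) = 26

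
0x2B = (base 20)23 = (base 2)101011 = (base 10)43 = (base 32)1B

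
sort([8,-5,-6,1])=[-6,-5,1,8]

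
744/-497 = -1 - 247/497 ≈ -1.50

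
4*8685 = 34740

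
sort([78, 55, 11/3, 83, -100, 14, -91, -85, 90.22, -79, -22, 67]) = [-100, -91, -85, -79, -22, 11/3, 14, 55, 67, 78, 83, 90.22]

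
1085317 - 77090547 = -76005230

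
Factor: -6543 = -1 * 3^2 * 727^1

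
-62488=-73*856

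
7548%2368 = 444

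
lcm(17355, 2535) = 225615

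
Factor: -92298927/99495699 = -1*7^1*397^1*11071^1*33165233^(-1) = -30766309/33165233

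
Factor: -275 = -1*5^2*11^1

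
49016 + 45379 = 94395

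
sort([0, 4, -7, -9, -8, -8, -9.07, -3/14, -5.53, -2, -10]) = [-10, -9.07, -9, -8, -8, -7, -5.53, -2, -3/14, 0, 4]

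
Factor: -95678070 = -1*2^1*3^1*5^1*3189269^1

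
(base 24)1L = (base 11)41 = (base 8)55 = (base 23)1M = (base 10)45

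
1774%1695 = 79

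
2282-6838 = -4556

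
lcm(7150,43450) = 564850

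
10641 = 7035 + 3606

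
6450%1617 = 1599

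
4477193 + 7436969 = 11914162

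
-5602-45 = -5647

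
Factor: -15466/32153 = -1*2^1*19^1*79^(-1) = -38/79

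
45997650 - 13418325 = 32579325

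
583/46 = 12 + 31/46 ≈ 12.67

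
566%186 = 8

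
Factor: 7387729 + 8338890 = 15726619^1 = 15726619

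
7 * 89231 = 624617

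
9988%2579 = 2251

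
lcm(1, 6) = 6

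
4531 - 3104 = 1427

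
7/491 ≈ 0.0143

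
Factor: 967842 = 2^1 * 3^3 * 17923^1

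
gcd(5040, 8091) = 9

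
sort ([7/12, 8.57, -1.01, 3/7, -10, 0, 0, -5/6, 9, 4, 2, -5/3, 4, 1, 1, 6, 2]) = [-10, -5/3, -1.01, -5/6, 0, 0, 3/7, 7/12, 1, 1, 2, 2, 4, 4, 6, 8.57, 9]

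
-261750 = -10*26175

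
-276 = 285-561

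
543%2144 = 543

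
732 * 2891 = 2116212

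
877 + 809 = 1686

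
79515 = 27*2945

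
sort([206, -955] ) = [-955, 206] 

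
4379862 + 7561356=11941218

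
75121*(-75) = -5634075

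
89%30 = 29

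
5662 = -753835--759497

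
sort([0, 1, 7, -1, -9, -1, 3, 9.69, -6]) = [-9, -6, -1, -1, 0, 1, 3, 7, 9.69]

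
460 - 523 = -63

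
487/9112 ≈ 0.0534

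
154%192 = 154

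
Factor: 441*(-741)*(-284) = 2^2*3^3*7^2*13^1*19^1*71^1 = 92805804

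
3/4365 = 1/1455 ≈ 0.000687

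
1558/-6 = -259 - 2/3 ≈ -259.67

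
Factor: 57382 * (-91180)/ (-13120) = 2^ (-3) * 13^1 * 41^ (-1) * 47^1 * 97^1 * 2207^1 = 130802269/328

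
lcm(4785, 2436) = 133980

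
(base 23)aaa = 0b1010110011010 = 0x159a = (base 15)198a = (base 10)5530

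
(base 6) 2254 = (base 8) 1032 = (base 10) 538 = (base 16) 21a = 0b1000011010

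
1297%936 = 361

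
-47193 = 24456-71649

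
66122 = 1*66122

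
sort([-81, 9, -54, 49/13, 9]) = [-81, -54, 49/13, 9, 9]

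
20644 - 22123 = -1479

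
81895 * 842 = 68955590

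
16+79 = 95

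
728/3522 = 364/1761 ≈ 0.207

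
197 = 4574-4377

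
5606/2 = 2803 = 2803.00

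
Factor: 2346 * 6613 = 2^1 * 3^1 * 17^2 * 23^1 * 389^1 = 15514098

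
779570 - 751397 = 28173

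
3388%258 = 34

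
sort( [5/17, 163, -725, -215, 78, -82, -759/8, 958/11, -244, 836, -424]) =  [-725, -424, -244, -215, -759/8, -82, 5/17, 78, 958/11, 163, 836]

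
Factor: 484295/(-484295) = -1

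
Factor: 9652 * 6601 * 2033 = 2^2 * 7^1 * 19^2 * 23^1 * 41^1 * 107^1 * 127^1 = 129528228116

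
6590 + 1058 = 7648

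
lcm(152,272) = 5168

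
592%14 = 4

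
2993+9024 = 12017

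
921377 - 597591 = 323786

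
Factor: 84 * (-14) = -1 * 2^3 * 3^1 * 7^2 = -1176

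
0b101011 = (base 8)53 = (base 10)43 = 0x2b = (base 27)1g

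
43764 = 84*521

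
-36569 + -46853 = -83422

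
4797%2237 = 323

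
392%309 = 83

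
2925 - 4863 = -1938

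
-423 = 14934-15357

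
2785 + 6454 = 9239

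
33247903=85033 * 391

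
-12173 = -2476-9697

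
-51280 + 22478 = -28802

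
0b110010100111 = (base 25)54e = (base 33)2w5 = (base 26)4kf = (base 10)3239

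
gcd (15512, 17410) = 2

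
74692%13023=9577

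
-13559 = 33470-47029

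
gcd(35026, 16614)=2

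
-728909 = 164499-893408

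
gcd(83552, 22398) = 2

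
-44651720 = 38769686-83421406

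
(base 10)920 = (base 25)1bk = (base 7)2453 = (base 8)1630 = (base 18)2f2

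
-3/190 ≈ -0.0158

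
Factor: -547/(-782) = 2^(-1) * 17^(-1) * 23^(-1) * 547^1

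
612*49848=30506976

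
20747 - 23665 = -2918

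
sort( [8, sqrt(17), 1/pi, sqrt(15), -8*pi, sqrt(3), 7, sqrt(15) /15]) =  [-8*pi, sqrt(15) /15, 1/pi, sqrt(3), sqrt(15), sqrt(17), 7, 8]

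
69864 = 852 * 82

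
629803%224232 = 181339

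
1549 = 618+931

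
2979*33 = 98307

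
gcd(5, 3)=1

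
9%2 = 1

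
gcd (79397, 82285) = 1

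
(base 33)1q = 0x3b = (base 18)35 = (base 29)21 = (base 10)59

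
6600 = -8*(-825)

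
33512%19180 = 14332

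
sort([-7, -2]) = [-7, -2]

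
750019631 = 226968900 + 523050731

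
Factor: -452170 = -1*2^1*5^1*103^1*439^1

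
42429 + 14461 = 56890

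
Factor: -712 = -1*2^3*89^1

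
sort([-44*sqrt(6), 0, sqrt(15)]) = [-44*sqrt(6), 0, sqrt(15)]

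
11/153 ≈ 0.0719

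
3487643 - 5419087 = -1931444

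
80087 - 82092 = -2005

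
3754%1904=1850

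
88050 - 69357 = 18693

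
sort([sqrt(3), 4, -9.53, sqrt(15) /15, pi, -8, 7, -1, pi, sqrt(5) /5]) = [-9.53, -8, -1, sqrt(15) /15, sqrt(5) /5, sqrt(3), pi, pi, 4, 7]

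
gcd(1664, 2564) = 4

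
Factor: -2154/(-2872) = 2^(-2)*3^1 = 3/4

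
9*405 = 3645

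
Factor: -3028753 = -1*7^1*13^1*83^1*401^1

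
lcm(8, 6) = 24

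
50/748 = 25/374 ≈ 0.0668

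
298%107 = 84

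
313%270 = 43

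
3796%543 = 538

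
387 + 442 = 829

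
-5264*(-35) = 184240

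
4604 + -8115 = -3511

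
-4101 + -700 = -4801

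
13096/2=6548=6548.00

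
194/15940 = 97/7970≈0.0122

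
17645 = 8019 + 9626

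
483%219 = 45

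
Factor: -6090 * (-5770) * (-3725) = -1 * 2^2 * 3^1 * 5^4 * 7^1 * 29^1 * 149^1 * 577^1 = -130893892500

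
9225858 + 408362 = 9634220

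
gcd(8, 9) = 1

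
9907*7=69349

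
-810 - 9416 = -10226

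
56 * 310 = 17360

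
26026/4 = 13013/2 = 6506.50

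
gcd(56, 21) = 7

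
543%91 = 88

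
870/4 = 217 + 1/2 = 217.50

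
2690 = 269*10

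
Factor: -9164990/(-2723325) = 2^1 * 3^(-1) * 5^(-1) * 11^(-1) * 149^1 * 3301^(-1) * 6151^1 = 1832998/544665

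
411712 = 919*448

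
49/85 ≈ 0.576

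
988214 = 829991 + 158223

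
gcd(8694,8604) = 18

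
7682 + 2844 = 10526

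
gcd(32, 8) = 8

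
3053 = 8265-5212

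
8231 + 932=9163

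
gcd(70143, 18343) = 1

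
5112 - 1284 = 3828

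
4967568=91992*54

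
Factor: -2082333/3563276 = -1*2^(-2)*3^1*11^1*73^(-1)*89^1*709^1*12203^(-1)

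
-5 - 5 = -10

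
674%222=8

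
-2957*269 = -795433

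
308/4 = 77 = 77.00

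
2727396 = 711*3836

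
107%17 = 5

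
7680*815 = 6259200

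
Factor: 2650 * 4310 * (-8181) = -1 * 2^2 * 3^4 * 5^3 * 53^1 * 101^1 * 431^1 = -93439291500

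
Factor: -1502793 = -1 * 3^4 * 18553^1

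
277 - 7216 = -6939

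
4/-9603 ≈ -0.000417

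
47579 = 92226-44647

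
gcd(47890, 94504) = 2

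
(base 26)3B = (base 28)35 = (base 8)131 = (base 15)5E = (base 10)89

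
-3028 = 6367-9395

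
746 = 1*746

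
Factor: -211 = -1*211^1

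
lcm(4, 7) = 28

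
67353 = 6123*11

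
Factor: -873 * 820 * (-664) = 2^5 * 3^2 * 5^1 * 41^1 * 83^1 * 97^1 = 475331040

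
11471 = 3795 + 7676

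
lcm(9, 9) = 9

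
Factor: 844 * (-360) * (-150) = 2^6 * 3^3 * 5^3 * 211^1 = 45576000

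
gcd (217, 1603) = 7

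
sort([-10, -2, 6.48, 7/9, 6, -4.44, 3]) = [-10, -4.44, -2, 7/9, 3, 6, 6.48]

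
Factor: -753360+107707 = -1*179^1*3607^1 = -645653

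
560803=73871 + 486932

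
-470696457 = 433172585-903869042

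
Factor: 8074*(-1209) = -1*2^1*3^1*11^1*13^1*31^1*367^1 = -9761466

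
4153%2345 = 1808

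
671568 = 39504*17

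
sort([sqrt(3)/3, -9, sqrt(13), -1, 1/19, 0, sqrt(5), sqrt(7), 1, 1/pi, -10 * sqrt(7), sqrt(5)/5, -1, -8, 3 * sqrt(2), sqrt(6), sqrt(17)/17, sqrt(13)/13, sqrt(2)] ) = [-10 * sqrt(7), -9, -8, -1, -1, 0, 1/19, sqrt(17)/17, sqrt(13)/13, 1/pi, sqrt(5)/5, sqrt(3)/3, 1, sqrt(2), sqrt(5), sqrt(6), sqrt(7), sqrt(13), 3 * sqrt(2)] 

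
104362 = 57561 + 46801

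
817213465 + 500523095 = 1317736560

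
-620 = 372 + -992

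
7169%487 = 351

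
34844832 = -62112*(-561)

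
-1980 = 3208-5188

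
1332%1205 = 127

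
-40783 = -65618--24835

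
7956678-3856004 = 4100674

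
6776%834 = 104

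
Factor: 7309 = 7309^1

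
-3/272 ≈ -0.0110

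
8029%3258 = 1513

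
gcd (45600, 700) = 100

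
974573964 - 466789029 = 507784935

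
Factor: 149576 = 2^3*7^1*2671^1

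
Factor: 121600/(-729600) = -1*2^(-1)*3^(-1) = -1/6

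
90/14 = 45/7 ≈ 6.43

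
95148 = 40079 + 55069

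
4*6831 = 27324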